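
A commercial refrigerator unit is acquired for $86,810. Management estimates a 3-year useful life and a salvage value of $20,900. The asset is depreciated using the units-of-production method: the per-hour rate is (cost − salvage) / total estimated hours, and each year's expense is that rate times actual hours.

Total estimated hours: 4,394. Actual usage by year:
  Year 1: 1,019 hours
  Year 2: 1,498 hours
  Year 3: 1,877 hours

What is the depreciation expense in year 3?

$28,155

Depreciable base = $86,810 − $20,900 = $65,910.
Rate = $65,910 / 4,394 hours = $15 per hour.
Year 1: 1,019 × $15 = $15,285. Book value $71,525.
Year 2: 1,498 × $15 = $22,470. Book value $49,055.
Year 3: 1,877 × $15 = $28,155. Book value $20,900.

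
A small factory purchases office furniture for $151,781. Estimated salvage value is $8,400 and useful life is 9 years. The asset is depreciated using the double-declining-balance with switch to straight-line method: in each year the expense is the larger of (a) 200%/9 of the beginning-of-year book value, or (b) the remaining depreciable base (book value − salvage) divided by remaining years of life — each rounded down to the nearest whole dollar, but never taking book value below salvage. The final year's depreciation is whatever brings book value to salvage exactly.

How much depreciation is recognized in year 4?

Depreciable base = $151,781 − $8,400 = $143,381.
Year 1: DB = ⌊$151,781 × 200%/9⌋ = $33,729; SL = ⌊$143,381/9⌋ = $15,931 → take DB $33,729. Book value $118,052.
Year 2: DB = ⌊$118,052 × 200%/9⌋ = $26,233; SL = ⌊$109,652/8⌋ = $13,706 → take DB $26,233. Book value $91,819.
Year 3: DB = ⌊$91,819 × 200%/9⌋ = $20,404; SL = ⌊$83,419/7⌋ = $11,917 → take DB $20,404. Book value $71,415.
Year 4: DB = ⌊$71,415 × 200%/9⌋ = $15,870; SL = ⌊$63,015/6⌋ = $10,502 → take DB $15,870. Book value $55,545.

$15,870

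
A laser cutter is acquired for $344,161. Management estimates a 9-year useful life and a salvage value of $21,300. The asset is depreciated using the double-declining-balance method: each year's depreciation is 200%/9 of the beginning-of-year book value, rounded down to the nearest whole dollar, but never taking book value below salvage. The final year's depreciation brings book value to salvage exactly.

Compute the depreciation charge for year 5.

Depreciable base = $344,161 − $21,300 = $322,861.
Year 1: ⌊$344,161 × 200%/9⌋ = $76,480. Book value $267,681.
Year 2: ⌊$267,681 × 200%/9⌋ = $59,484. Book value $208,197.
Year 3: ⌊$208,197 × 200%/9⌋ = $46,266. Book value $161,931.
Year 4: ⌊$161,931 × 200%/9⌋ = $35,984. Book value $125,947.
Year 5: ⌊$125,947 × 200%/9⌋ = $27,988. Book value $97,959.

$27,988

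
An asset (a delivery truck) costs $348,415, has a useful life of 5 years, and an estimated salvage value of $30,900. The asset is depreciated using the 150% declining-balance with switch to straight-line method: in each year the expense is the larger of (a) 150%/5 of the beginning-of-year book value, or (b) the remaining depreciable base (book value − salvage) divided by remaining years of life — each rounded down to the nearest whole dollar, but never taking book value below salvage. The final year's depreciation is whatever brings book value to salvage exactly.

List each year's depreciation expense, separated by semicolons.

Depreciable base = $348,415 − $30,900 = $317,515.
Year 1: DB = ⌊$348,415 × 150%/5⌋ = $104,524; SL = ⌊$317,515/5⌋ = $63,503 → take DB $104,524. Book value $243,891.
Year 2: DB = ⌊$243,891 × 150%/5⌋ = $73,167; SL = ⌊$212,991/4⌋ = $53,247 → take DB $73,167. Book value $170,724.
Year 3: DB = ⌊$170,724 × 150%/5⌋ = $51,217; SL = ⌊$139,824/3⌋ = $46,608 → take DB $51,217. Book value $119,507.
Year 4: DB = ⌊$119,507 × 150%/5⌋ = $35,852; SL = ⌊$88,607/2⌋ = $44,303 → take SL $44,303. Book value $75,204.
Year 5 (final): $75,204 − $30,900 = $44,304. Book value $30,900.

$104,524; $73,167; $51,217; $44,303; $44,304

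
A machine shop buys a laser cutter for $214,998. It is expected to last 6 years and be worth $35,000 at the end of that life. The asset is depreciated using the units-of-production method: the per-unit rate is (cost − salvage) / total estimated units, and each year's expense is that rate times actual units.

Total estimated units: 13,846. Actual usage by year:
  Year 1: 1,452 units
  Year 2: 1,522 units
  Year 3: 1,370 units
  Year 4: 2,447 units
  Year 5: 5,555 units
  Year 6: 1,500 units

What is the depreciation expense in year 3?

Depreciable base = $214,998 − $35,000 = $179,998.
Rate = $179,998 / 13,846 units = $13 per unit.
Year 1: 1,452 × $13 = $18,876. Book value $196,122.
Year 2: 1,522 × $13 = $19,786. Book value $176,336.
Year 3: 1,370 × $13 = $17,810. Book value $158,526.

$17,810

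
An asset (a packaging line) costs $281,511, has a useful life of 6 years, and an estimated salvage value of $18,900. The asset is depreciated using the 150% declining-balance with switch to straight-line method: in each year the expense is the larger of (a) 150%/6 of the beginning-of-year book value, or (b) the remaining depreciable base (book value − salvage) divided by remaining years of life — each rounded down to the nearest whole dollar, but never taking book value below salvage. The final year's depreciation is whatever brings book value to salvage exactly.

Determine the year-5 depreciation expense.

$33,288

Depreciable base = $281,511 − $18,900 = $262,611.
Year 1: DB = ⌊$281,511 × 150%/6⌋ = $70,377; SL = ⌊$262,611/6⌋ = $43,768 → take DB $70,377. Book value $211,134.
Year 2: DB = ⌊$211,134 × 150%/6⌋ = $52,783; SL = ⌊$192,234/5⌋ = $38,446 → take DB $52,783. Book value $158,351.
Year 3: DB = ⌊$158,351 × 150%/6⌋ = $39,587; SL = ⌊$139,451/4⌋ = $34,862 → take DB $39,587. Book value $118,764.
Year 4: DB = ⌊$118,764 × 150%/6⌋ = $29,691; SL = ⌊$99,864/3⌋ = $33,288 → take SL $33,288. Book value $85,476.
Year 5: DB = ⌊$85,476 × 150%/6⌋ = $21,369; SL = ⌊$66,576/2⌋ = $33,288 → take SL $33,288. Book value $52,188.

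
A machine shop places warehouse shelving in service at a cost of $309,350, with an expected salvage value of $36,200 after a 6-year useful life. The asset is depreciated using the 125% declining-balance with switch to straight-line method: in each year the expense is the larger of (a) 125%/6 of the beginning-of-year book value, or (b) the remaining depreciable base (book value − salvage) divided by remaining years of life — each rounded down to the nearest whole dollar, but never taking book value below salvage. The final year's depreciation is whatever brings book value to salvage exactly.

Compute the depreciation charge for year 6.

Depreciable base = $309,350 − $36,200 = $273,150.
Year 1: DB = ⌊$309,350 × 125%/6⌋ = $64,447; SL = ⌊$273,150/6⌋ = $45,525 → take DB $64,447. Book value $244,903.
Year 2: DB = ⌊$244,903 × 125%/6⌋ = $51,021; SL = ⌊$208,703/5⌋ = $41,740 → take DB $51,021. Book value $193,882.
Year 3: DB = ⌊$193,882 × 125%/6⌋ = $40,392; SL = ⌊$157,682/4⌋ = $39,420 → take DB $40,392. Book value $153,490.
Year 4: DB = ⌊$153,490 × 125%/6⌋ = $31,977; SL = ⌊$117,290/3⌋ = $39,096 → take SL $39,096. Book value $114,394.
Year 5: DB = ⌊$114,394 × 125%/6⌋ = $23,832; SL = ⌊$78,194/2⌋ = $39,097 → take SL $39,097. Book value $75,297.
Year 6 (final): $75,297 − $36,200 = $39,097. Book value $36,200.

$39,097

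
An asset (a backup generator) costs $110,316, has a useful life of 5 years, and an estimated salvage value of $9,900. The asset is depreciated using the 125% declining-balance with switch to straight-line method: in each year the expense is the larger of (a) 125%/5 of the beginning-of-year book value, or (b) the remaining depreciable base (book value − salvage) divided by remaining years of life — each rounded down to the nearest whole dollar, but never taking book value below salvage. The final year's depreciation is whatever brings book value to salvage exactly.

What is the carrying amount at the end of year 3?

Depreciable base = $110,316 − $9,900 = $100,416.
Year 1: DB = ⌊$110,316 × 125%/5⌋ = $27,579; SL = ⌊$100,416/5⌋ = $20,083 → take DB $27,579. Book value $82,737.
Year 2: DB = ⌊$82,737 × 125%/5⌋ = $20,684; SL = ⌊$72,837/4⌋ = $18,209 → take DB $20,684. Book value $62,053.
Year 3: DB = ⌊$62,053 × 125%/5⌋ = $15,513; SL = ⌊$52,153/3⌋ = $17,384 → take SL $17,384. Book value $44,669.

$44,669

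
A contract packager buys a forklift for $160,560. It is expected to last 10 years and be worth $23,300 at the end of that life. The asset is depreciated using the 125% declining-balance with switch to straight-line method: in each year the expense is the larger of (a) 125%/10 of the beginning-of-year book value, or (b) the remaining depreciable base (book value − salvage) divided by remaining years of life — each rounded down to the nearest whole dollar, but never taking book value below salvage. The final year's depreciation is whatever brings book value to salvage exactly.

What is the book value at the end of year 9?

$35,103

Depreciable base = $160,560 − $23,300 = $137,260.
Year 1: DB = ⌊$160,560 × 125%/10⌋ = $20,070; SL = ⌊$137,260/10⌋ = $13,726 → take DB $20,070. Book value $140,490.
Year 2: DB = ⌊$140,490 × 125%/10⌋ = $17,561; SL = ⌊$117,190/9⌋ = $13,021 → take DB $17,561. Book value $122,929.
Year 3: DB = ⌊$122,929 × 125%/10⌋ = $15,366; SL = ⌊$99,629/8⌋ = $12,453 → take DB $15,366. Book value $107,563.
Year 4: DB = ⌊$107,563 × 125%/10⌋ = $13,445; SL = ⌊$84,263/7⌋ = $12,037 → take DB $13,445. Book value $94,118.
Year 5: DB = ⌊$94,118 × 125%/10⌋ = $11,764; SL = ⌊$70,818/6⌋ = $11,803 → take SL $11,803. Book value $82,315.
Year 6: DB = ⌊$82,315 × 125%/10⌋ = $10,289; SL = ⌊$59,015/5⌋ = $11,803 → take SL $11,803. Book value $70,512.
Year 7: DB = ⌊$70,512 × 125%/10⌋ = $8,814; SL = ⌊$47,212/4⌋ = $11,803 → take SL $11,803. Book value $58,709.
Year 8: DB = ⌊$58,709 × 125%/10⌋ = $7,338; SL = ⌊$35,409/3⌋ = $11,803 → take SL $11,803. Book value $46,906.
Year 9: DB = ⌊$46,906 × 125%/10⌋ = $5,863; SL = ⌊$23,606/2⌋ = $11,803 → take SL $11,803. Book value $35,103.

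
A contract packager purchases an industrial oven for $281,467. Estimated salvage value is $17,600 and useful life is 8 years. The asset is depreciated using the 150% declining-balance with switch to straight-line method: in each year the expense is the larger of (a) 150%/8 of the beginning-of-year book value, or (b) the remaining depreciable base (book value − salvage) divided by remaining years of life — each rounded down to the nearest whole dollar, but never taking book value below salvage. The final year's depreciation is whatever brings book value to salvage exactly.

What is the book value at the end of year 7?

$43,867

Depreciable base = $281,467 − $17,600 = $263,867.
Year 1: DB = ⌊$281,467 × 150%/8⌋ = $52,775; SL = ⌊$263,867/8⌋ = $32,983 → take DB $52,775. Book value $228,692.
Year 2: DB = ⌊$228,692 × 150%/8⌋ = $42,879; SL = ⌊$211,092/7⌋ = $30,156 → take DB $42,879. Book value $185,813.
Year 3: DB = ⌊$185,813 × 150%/8⌋ = $34,839; SL = ⌊$168,213/6⌋ = $28,035 → take DB $34,839. Book value $150,974.
Year 4: DB = ⌊$150,974 × 150%/8⌋ = $28,307; SL = ⌊$133,374/5⌋ = $26,674 → take DB $28,307. Book value $122,667.
Year 5: DB = ⌊$122,667 × 150%/8⌋ = $23,000; SL = ⌊$105,067/4⌋ = $26,266 → take SL $26,266. Book value $96,401.
Year 6: DB = ⌊$96,401 × 150%/8⌋ = $18,075; SL = ⌊$78,801/3⌋ = $26,267 → take SL $26,267. Book value $70,134.
Year 7: DB = ⌊$70,134 × 150%/8⌋ = $13,150; SL = ⌊$52,534/2⌋ = $26,267 → take SL $26,267. Book value $43,867.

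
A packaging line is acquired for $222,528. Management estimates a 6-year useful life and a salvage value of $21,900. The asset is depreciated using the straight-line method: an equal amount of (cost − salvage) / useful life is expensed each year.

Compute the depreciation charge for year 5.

$33,438

Depreciable base = $222,528 − $21,900 = $200,628.
Annual expense = $200,628 / 6 = $33,438.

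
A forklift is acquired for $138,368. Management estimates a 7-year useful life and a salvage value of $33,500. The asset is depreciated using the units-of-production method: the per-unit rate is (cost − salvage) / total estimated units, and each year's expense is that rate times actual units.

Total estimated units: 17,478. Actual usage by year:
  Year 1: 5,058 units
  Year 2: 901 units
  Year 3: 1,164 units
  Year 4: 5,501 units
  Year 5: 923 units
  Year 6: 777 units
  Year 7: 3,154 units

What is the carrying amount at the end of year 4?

Depreciable base = $138,368 − $33,500 = $104,868.
Rate = $104,868 / 17,478 units = $6 per unit.
Year 1: 5,058 × $6 = $30,348. Book value $108,020.
Year 2: 901 × $6 = $5,406. Book value $102,614.
Year 3: 1,164 × $6 = $6,984. Book value $95,630.
Year 4: 5,501 × $6 = $33,006. Book value $62,624.

$62,624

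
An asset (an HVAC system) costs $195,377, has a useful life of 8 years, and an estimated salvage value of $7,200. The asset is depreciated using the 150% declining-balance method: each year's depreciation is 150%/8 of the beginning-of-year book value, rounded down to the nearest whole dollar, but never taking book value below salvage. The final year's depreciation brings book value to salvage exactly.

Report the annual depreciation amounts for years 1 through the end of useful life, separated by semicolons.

Depreciable base = $195,377 − $7,200 = $188,177.
Year 1: ⌊$195,377 × 150%/8⌋ = $36,633. Book value $158,744.
Year 2: ⌊$158,744 × 150%/8⌋ = $29,764. Book value $128,980.
Year 3: ⌊$128,980 × 150%/8⌋ = $24,183. Book value $104,797.
Year 4: ⌊$104,797 × 150%/8⌋ = $19,649. Book value $85,148.
Year 5: ⌊$85,148 × 150%/8⌋ = $15,965. Book value $69,183.
Year 6: ⌊$69,183 × 150%/8⌋ = $12,971. Book value $56,212.
Year 7: ⌊$56,212 × 150%/8⌋ = $10,539. Book value $45,673.
Year 8 (final): $45,673 − $7,200 = $38,473. Book value $7,200.

$36,633; $29,764; $24,183; $19,649; $15,965; $12,971; $10,539; $38,473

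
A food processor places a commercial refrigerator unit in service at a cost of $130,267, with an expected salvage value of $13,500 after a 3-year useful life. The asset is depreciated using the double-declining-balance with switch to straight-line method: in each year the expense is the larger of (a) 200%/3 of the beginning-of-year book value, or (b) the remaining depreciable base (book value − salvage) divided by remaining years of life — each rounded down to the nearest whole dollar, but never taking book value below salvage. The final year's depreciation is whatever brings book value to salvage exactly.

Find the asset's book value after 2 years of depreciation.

$14,475

Depreciable base = $130,267 − $13,500 = $116,767.
Year 1: DB = ⌊$130,267 × 200%/3⌋ = $86,844; SL = ⌊$116,767/3⌋ = $38,922 → take DB $86,844. Book value $43,423.
Year 2: DB = ⌊$43,423 × 200%/3⌋ = $28,948; SL = ⌊$29,923/2⌋ = $14,961 → take DB $28,948. Book value $14,475.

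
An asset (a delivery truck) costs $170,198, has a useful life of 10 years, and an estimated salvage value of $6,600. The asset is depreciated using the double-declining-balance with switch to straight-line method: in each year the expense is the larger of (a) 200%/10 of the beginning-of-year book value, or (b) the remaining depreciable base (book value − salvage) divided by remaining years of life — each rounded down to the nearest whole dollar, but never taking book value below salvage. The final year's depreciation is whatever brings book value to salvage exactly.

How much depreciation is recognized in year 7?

Depreciable base = $170,198 − $6,600 = $163,598.
Year 1: DB = ⌊$170,198 × 200%/10⌋ = $34,039; SL = ⌊$163,598/10⌋ = $16,359 → take DB $34,039. Book value $136,159.
Year 2: DB = ⌊$136,159 × 200%/10⌋ = $27,231; SL = ⌊$129,559/9⌋ = $14,395 → take DB $27,231. Book value $108,928.
Year 3: DB = ⌊$108,928 × 200%/10⌋ = $21,785; SL = ⌊$102,328/8⌋ = $12,791 → take DB $21,785. Book value $87,143.
Year 4: DB = ⌊$87,143 × 200%/10⌋ = $17,428; SL = ⌊$80,543/7⌋ = $11,506 → take DB $17,428. Book value $69,715.
Year 5: DB = ⌊$69,715 × 200%/10⌋ = $13,943; SL = ⌊$63,115/6⌋ = $10,519 → take DB $13,943. Book value $55,772.
Year 6: DB = ⌊$55,772 × 200%/10⌋ = $11,154; SL = ⌊$49,172/5⌋ = $9,834 → take DB $11,154. Book value $44,618.
Year 7: DB = ⌊$44,618 × 200%/10⌋ = $8,923; SL = ⌊$38,018/4⌋ = $9,504 → take SL $9,504. Book value $35,114.

$9,504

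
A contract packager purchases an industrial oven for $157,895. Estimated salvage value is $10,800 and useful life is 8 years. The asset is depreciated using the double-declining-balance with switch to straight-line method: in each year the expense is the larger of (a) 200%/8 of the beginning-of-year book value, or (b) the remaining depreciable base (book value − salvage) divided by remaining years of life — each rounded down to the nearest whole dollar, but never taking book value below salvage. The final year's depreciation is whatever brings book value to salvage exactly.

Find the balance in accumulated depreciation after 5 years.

$120,425

Depreciable base = $157,895 − $10,800 = $147,095.
Year 1: DB = ⌊$157,895 × 200%/8⌋ = $39,473; SL = ⌊$147,095/8⌋ = $18,386 → take DB $39,473. Book value $118,422.
Year 2: DB = ⌊$118,422 × 200%/8⌋ = $29,605; SL = ⌊$107,622/7⌋ = $15,374 → take DB $29,605. Book value $88,817.
Year 3: DB = ⌊$88,817 × 200%/8⌋ = $22,204; SL = ⌊$78,017/6⌋ = $13,002 → take DB $22,204. Book value $66,613.
Year 4: DB = ⌊$66,613 × 200%/8⌋ = $16,653; SL = ⌊$55,813/5⌋ = $11,162 → take DB $16,653. Book value $49,960.
Year 5: DB = ⌊$49,960 × 200%/8⌋ = $12,490; SL = ⌊$39,160/4⌋ = $9,790 → take DB $12,490. Book value $37,470.
Accumulated through year 5 = $157,895 − $37,470 = $120,425.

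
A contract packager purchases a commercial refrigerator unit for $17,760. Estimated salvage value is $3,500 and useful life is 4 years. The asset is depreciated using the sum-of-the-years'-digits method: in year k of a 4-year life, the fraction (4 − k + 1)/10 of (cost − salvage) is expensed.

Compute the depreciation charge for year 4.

Depreciable base = $17,760 − $3,500 = $14,260.
Sum of the years' digits = 4+3+2+1 = 10.
Year 1: $14,260 × 4/10 = $5,704. Book value $12,056.
Year 2: $14,260 × 3/10 = $4,278. Book value $7,778.
Year 3: $14,260 × 2/10 = $2,852. Book value $4,926.
Year 4: $14,260 × 1/10 = $1,426. Book value $3,500.

$1,426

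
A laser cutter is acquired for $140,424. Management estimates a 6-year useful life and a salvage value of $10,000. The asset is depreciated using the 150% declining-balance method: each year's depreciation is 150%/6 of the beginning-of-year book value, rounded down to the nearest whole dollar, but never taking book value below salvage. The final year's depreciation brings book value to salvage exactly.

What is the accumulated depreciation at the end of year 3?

$81,182

Depreciable base = $140,424 − $10,000 = $130,424.
Year 1: ⌊$140,424 × 150%/6⌋ = $35,106. Book value $105,318.
Year 2: ⌊$105,318 × 150%/6⌋ = $26,329. Book value $78,989.
Year 3: ⌊$78,989 × 150%/6⌋ = $19,747. Book value $59,242.
Accumulated through year 3 = $140,424 − $59,242 = $81,182.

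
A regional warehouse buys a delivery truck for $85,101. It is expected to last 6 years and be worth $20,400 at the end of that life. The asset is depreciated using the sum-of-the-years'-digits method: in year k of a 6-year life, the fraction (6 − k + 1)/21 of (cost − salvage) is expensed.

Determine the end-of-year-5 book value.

Depreciable base = $85,101 − $20,400 = $64,701.
Sum of the years' digits = 6+5+4+3+2+1 = 21.
Year 1: $64,701 × 6/21 = $18,486. Book value $66,615.
Year 2: $64,701 × 5/21 = $15,405. Book value $51,210.
Year 3: $64,701 × 4/21 = $12,324. Book value $38,886.
Year 4: $64,701 × 3/21 = $9,243. Book value $29,643.
Year 5: $64,701 × 2/21 = $6,162. Book value $23,481.

$23,481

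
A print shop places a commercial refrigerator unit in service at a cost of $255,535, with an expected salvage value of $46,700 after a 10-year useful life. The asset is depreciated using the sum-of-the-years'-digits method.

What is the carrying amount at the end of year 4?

Depreciable base = $255,535 − $46,700 = $208,835.
Sum of the years' digits = 10+9+8+7+6+5+4+3+2+1 = 55.
Year 1: $208,835 × 10/55 = $37,970. Book value $217,565.
Year 2: $208,835 × 9/55 = $34,173. Book value $183,392.
Year 3: $208,835 × 8/55 = $30,376. Book value $153,016.
Year 4: $208,835 × 7/55 = $26,579. Book value $126,437.

$126,437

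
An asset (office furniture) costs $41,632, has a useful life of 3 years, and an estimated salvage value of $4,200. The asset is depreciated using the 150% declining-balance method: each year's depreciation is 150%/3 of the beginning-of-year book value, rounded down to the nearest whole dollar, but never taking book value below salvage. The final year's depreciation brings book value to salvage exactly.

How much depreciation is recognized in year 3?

Depreciable base = $41,632 − $4,200 = $37,432.
Year 1: ⌊$41,632 × 150%/3⌋ = $20,816. Book value $20,816.
Year 2: ⌊$20,816 × 150%/3⌋ = $10,408. Book value $10,408.
Year 3 (final): $10,408 − $4,200 = $6,208. Book value $4,200.

$6,208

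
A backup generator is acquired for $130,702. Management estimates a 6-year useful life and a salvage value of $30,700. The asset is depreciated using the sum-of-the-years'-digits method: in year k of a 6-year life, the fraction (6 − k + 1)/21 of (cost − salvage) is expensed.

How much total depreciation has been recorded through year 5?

$95,240

Depreciable base = $130,702 − $30,700 = $100,002.
Sum of the years' digits = 6+5+4+3+2+1 = 21.
Year 1: $100,002 × 6/21 = $28,572. Book value $102,130.
Year 2: $100,002 × 5/21 = $23,810. Book value $78,320.
Year 3: $100,002 × 4/21 = $19,048. Book value $59,272.
Year 4: $100,002 × 3/21 = $14,286. Book value $44,986.
Year 5: $100,002 × 2/21 = $9,524. Book value $35,462.
Accumulated through year 5 = $130,702 − $35,462 = $95,240.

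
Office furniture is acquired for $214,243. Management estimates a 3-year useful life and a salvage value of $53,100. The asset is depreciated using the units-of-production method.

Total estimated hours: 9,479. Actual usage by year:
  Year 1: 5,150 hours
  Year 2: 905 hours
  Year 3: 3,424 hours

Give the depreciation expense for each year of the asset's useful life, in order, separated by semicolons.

$87,550; $15,385; $58,208

Depreciable base = $214,243 − $53,100 = $161,143.
Rate = $161,143 / 9,479 hours = $17 per hour.
Year 1: 5,150 × $17 = $87,550. Book value $126,693.
Year 2: 905 × $17 = $15,385. Book value $111,308.
Year 3: 3,424 × $17 = $58,208. Book value $53,100.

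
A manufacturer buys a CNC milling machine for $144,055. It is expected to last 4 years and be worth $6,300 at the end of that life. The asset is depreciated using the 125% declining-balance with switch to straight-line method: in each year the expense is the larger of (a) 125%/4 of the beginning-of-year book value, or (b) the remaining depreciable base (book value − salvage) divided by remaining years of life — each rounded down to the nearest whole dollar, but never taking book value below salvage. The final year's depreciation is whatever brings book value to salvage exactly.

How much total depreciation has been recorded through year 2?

$75,966

Depreciable base = $144,055 − $6,300 = $137,755.
Year 1: DB = ⌊$144,055 × 125%/4⌋ = $45,017; SL = ⌊$137,755/4⌋ = $34,438 → take DB $45,017. Book value $99,038.
Year 2: DB = ⌊$99,038 × 125%/4⌋ = $30,949; SL = ⌊$92,738/3⌋ = $30,912 → take DB $30,949. Book value $68,089.
Accumulated through year 2 = $144,055 − $68,089 = $75,966.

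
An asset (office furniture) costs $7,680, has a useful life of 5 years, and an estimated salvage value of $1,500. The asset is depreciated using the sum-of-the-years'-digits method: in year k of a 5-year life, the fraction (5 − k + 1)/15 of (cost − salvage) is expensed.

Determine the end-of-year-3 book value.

$2,736

Depreciable base = $7,680 − $1,500 = $6,180.
Sum of the years' digits = 5+4+3+2+1 = 15.
Year 1: $6,180 × 5/15 = $2,060. Book value $5,620.
Year 2: $6,180 × 4/15 = $1,648. Book value $3,972.
Year 3: $6,180 × 3/15 = $1,236. Book value $2,736.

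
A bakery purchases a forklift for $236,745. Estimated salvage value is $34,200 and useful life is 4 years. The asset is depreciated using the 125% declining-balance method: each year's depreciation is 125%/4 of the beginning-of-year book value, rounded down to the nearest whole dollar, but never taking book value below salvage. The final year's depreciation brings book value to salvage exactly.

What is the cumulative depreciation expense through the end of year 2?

Depreciable base = $236,745 − $34,200 = $202,545.
Year 1: ⌊$236,745 × 125%/4⌋ = $73,982. Book value $162,763.
Year 2: ⌊$162,763 × 125%/4⌋ = $50,863. Book value $111,900.
Accumulated through year 2 = $236,745 − $111,900 = $124,845.

$124,845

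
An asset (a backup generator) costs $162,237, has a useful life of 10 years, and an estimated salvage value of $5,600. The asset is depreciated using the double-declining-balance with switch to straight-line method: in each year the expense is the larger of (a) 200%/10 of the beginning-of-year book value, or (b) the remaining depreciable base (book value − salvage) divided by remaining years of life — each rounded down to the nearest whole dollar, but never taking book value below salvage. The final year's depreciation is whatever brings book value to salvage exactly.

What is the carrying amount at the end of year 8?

Depreciable base = $162,237 − $5,600 = $156,637.
Year 1: DB = ⌊$162,237 × 200%/10⌋ = $32,447; SL = ⌊$156,637/10⌋ = $15,663 → take DB $32,447. Book value $129,790.
Year 2: DB = ⌊$129,790 × 200%/10⌋ = $25,958; SL = ⌊$124,190/9⌋ = $13,798 → take DB $25,958. Book value $103,832.
Year 3: DB = ⌊$103,832 × 200%/10⌋ = $20,766; SL = ⌊$98,232/8⌋ = $12,279 → take DB $20,766. Book value $83,066.
Year 4: DB = ⌊$83,066 × 200%/10⌋ = $16,613; SL = ⌊$77,466/7⌋ = $11,066 → take DB $16,613. Book value $66,453.
Year 5: DB = ⌊$66,453 × 200%/10⌋ = $13,290; SL = ⌊$60,853/6⌋ = $10,142 → take DB $13,290. Book value $53,163.
Year 6: DB = ⌊$53,163 × 200%/10⌋ = $10,632; SL = ⌊$47,563/5⌋ = $9,512 → take DB $10,632. Book value $42,531.
Year 7: DB = ⌊$42,531 × 200%/10⌋ = $8,506; SL = ⌊$36,931/4⌋ = $9,232 → take SL $9,232. Book value $33,299.
Year 8: DB = ⌊$33,299 × 200%/10⌋ = $6,659; SL = ⌊$27,699/3⌋ = $9,233 → take SL $9,233. Book value $24,066.

$24,066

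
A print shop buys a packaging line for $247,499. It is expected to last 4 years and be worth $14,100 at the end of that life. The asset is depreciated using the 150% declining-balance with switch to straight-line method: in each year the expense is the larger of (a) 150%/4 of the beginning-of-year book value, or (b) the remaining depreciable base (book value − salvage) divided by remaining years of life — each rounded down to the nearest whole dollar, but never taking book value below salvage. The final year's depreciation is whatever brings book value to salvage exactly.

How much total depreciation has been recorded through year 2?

Depreciable base = $247,499 − $14,100 = $233,399.
Year 1: DB = ⌊$247,499 × 150%/4⌋ = $92,812; SL = ⌊$233,399/4⌋ = $58,349 → take DB $92,812. Book value $154,687.
Year 2: DB = ⌊$154,687 × 150%/4⌋ = $58,007; SL = ⌊$140,587/3⌋ = $46,862 → take DB $58,007. Book value $96,680.
Accumulated through year 2 = $247,499 − $96,680 = $150,819.

$150,819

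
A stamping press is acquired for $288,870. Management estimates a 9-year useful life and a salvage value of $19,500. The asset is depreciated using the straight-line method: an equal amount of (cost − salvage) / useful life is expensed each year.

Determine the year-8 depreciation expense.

Depreciable base = $288,870 − $19,500 = $269,370.
Annual expense = $269,370 / 9 = $29,930.

$29,930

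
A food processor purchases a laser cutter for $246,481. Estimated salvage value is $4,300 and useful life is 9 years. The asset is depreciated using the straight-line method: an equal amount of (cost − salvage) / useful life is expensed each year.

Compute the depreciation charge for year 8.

Depreciable base = $246,481 − $4,300 = $242,181.
Annual expense = $242,181 / 9 = $26,909.

$26,909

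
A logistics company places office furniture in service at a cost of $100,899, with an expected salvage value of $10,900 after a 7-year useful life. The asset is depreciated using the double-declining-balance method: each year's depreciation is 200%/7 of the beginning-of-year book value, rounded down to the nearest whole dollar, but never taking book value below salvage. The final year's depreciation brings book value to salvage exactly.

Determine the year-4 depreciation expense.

Depreciable base = $100,899 − $10,900 = $89,999.
Year 1: ⌊$100,899 × 200%/7⌋ = $28,828. Book value $72,071.
Year 2: ⌊$72,071 × 200%/7⌋ = $20,591. Book value $51,480.
Year 3: ⌊$51,480 × 200%/7⌋ = $14,708. Book value $36,772.
Year 4: ⌊$36,772 × 200%/7⌋ = $10,506. Book value $26,266.

$10,506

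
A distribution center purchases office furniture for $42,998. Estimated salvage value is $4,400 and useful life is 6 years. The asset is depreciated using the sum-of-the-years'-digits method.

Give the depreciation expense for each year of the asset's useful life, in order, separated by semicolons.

$11,028; $9,190; $7,352; $5,514; $3,676; $1,838

Depreciable base = $42,998 − $4,400 = $38,598.
Sum of the years' digits = 6+5+4+3+2+1 = 21.
Year 1: $38,598 × 6/21 = $11,028. Book value $31,970.
Year 2: $38,598 × 5/21 = $9,190. Book value $22,780.
Year 3: $38,598 × 4/21 = $7,352. Book value $15,428.
Year 4: $38,598 × 3/21 = $5,514. Book value $9,914.
Year 5: $38,598 × 2/21 = $3,676. Book value $6,238.
Year 6: $38,598 × 1/21 = $1,838. Book value $4,400.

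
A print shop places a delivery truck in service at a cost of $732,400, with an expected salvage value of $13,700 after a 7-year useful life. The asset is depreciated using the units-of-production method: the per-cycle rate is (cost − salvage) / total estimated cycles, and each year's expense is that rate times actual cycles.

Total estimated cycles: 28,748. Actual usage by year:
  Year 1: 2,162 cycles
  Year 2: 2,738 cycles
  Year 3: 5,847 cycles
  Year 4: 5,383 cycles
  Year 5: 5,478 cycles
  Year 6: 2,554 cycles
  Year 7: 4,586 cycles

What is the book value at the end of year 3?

$463,725

Depreciable base = $732,400 − $13,700 = $718,700.
Rate = $718,700 / 28,748 cycles = $25 per cycle.
Year 1: 2,162 × $25 = $54,050. Book value $678,350.
Year 2: 2,738 × $25 = $68,450. Book value $609,900.
Year 3: 5,847 × $25 = $146,175. Book value $463,725.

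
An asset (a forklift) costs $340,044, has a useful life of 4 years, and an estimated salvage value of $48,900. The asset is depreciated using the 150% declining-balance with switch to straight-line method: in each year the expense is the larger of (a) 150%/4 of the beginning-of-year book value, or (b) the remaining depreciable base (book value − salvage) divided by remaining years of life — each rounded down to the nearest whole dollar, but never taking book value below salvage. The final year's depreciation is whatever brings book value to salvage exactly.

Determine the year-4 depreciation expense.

$34,119

Depreciable base = $340,044 − $48,900 = $291,144.
Year 1: DB = ⌊$340,044 × 150%/4⌋ = $127,516; SL = ⌊$291,144/4⌋ = $72,786 → take DB $127,516. Book value $212,528.
Year 2: DB = ⌊$212,528 × 150%/4⌋ = $79,698; SL = ⌊$163,628/3⌋ = $54,542 → take DB $79,698. Book value $132,830.
Year 3: DB = ⌊$132,830 × 150%/4⌋ = $49,811; SL = ⌊$83,930/2⌋ = $41,965 → take DB $49,811. Book value $83,019.
Year 4 (final): $83,019 − $48,900 = $34,119. Book value $48,900.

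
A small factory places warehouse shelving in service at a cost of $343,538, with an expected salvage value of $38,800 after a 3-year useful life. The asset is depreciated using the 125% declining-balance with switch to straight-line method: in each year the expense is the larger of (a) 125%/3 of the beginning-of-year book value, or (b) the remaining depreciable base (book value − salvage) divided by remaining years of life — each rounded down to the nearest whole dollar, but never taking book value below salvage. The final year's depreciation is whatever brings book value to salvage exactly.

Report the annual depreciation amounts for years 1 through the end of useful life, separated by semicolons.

Depreciable base = $343,538 − $38,800 = $304,738.
Year 1: DB = ⌊$343,538 × 125%/3⌋ = $143,140; SL = ⌊$304,738/3⌋ = $101,579 → take DB $143,140. Book value $200,398.
Year 2: DB = ⌊$200,398 × 125%/3⌋ = $83,499; SL = ⌊$161,598/2⌋ = $80,799 → take DB $83,499. Book value $116,899.
Year 3 (final): $116,899 − $38,800 = $78,099. Book value $38,800.

$143,140; $83,499; $78,099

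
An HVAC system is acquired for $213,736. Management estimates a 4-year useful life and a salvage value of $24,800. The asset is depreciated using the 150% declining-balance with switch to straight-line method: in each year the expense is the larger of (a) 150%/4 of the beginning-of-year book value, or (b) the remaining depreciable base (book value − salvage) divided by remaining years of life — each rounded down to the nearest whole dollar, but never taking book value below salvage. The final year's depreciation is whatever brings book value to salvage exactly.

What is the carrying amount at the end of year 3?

$52,182

Depreciable base = $213,736 − $24,800 = $188,936.
Year 1: DB = ⌊$213,736 × 150%/4⌋ = $80,151; SL = ⌊$188,936/4⌋ = $47,234 → take DB $80,151. Book value $133,585.
Year 2: DB = ⌊$133,585 × 150%/4⌋ = $50,094; SL = ⌊$108,785/3⌋ = $36,261 → take DB $50,094. Book value $83,491.
Year 3: DB = ⌊$83,491 × 150%/4⌋ = $31,309; SL = ⌊$58,691/2⌋ = $29,345 → take DB $31,309. Book value $52,182.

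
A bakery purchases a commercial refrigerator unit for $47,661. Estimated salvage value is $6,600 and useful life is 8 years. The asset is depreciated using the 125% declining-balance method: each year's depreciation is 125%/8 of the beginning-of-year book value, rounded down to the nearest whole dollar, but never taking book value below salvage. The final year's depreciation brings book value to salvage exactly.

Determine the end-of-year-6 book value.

Depreciable base = $47,661 − $6,600 = $41,061.
Year 1: ⌊$47,661 × 125%/8⌋ = $7,447. Book value $40,214.
Year 2: ⌊$40,214 × 125%/8⌋ = $6,283. Book value $33,931.
Year 3: ⌊$33,931 × 125%/8⌋ = $5,301. Book value $28,630.
Year 4: ⌊$28,630 × 125%/8⌋ = $4,473. Book value $24,157.
Year 5: ⌊$24,157 × 125%/8⌋ = $3,774. Book value $20,383.
Year 6: ⌊$20,383 × 125%/8⌋ = $3,184. Book value $17,199.

$17,199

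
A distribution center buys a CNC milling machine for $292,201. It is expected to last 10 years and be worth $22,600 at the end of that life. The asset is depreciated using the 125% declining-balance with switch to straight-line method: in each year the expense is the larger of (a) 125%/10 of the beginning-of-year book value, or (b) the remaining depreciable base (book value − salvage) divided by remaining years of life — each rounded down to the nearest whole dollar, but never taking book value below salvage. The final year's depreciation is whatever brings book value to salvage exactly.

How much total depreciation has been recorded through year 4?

$121,184

Depreciable base = $292,201 − $22,600 = $269,601.
Year 1: DB = ⌊$292,201 × 125%/10⌋ = $36,525; SL = ⌊$269,601/10⌋ = $26,960 → take DB $36,525. Book value $255,676.
Year 2: DB = ⌊$255,676 × 125%/10⌋ = $31,959; SL = ⌊$233,076/9⌋ = $25,897 → take DB $31,959. Book value $223,717.
Year 3: DB = ⌊$223,717 × 125%/10⌋ = $27,964; SL = ⌊$201,117/8⌋ = $25,139 → take DB $27,964. Book value $195,753.
Year 4: DB = ⌊$195,753 × 125%/10⌋ = $24,469; SL = ⌊$173,153/7⌋ = $24,736 → take SL $24,736. Book value $171,017.
Accumulated through year 4 = $292,201 − $171,017 = $121,184.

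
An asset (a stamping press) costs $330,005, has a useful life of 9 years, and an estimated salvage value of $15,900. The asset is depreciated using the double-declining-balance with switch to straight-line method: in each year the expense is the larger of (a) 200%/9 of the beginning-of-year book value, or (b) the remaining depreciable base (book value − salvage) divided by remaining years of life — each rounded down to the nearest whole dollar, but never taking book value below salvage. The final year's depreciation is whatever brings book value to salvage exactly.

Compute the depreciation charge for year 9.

$19,053

Depreciable base = $330,005 − $15,900 = $314,105.
Year 1: DB = ⌊$330,005 × 200%/9⌋ = $73,334; SL = ⌊$314,105/9⌋ = $34,900 → take DB $73,334. Book value $256,671.
Year 2: DB = ⌊$256,671 × 200%/9⌋ = $57,038; SL = ⌊$240,771/8⌋ = $30,096 → take DB $57,038. Book value $199,633.
Year 3: DB = ⌊$199,633 × 200%/9⌋ = $44,362; SL = ⌊$183,733/7⌋ = $26,247 → take DB $44,362. Book value $155,271.
Year 4: DB = ⌊$155,271 × 200%/9⌋ = $34,504; SL = ⌊$139,371/6⌋ = $23,228 → take DB $34,504. Book value $120,767.
Year 5: DB = ⌊$120,767 × 200%/9⌋ = $26,837; SL = ⌊$104,867/5⌋ = $20,973 → take DB $26,837. Book value $93,930.
Year 6: DB = ⌊$93,930 × 200%/9⌋ = $20,873; SL = ⌊$78,030/4⌋ = $19,507 → take DB $20,873. Book value $73,057.
Year 7: DB = ⌊$73,057 × 200%/9⌋ = $16,234; SL = ⌊$57,157/3⌋ = $19,052 → take SL $19,052. Book value $54,005.
Year 8: DB = ⌊$54,005 × 200%/9⌋ = $12,001; SL = ⌊$38,105/2⌋ = $19,052 → take SL $19,052. Book value $34,953.
Year 9 (final): $34,953 − $15,900 = $19,053. Book value $15,900.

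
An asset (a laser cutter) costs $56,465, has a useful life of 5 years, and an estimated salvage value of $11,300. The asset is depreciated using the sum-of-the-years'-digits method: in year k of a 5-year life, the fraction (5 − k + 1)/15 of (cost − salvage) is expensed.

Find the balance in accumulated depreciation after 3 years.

$36,132

Depreciable base = $56,465 − $11,300 = $45,165.
Sum of the years' digits = 5+4+3+2+1 = 15.
Year 1: $45,165 × 5/15 = $15,055. Book value $41,410.
Year 2: $45,165 × 4/15 = $12,044. Book value $29,366.
Year 3: $45,165 × 3/15 = $9,033. Book value $20,333.
Accumulated through year 3 = $56,465 − $20,333 = $36,132.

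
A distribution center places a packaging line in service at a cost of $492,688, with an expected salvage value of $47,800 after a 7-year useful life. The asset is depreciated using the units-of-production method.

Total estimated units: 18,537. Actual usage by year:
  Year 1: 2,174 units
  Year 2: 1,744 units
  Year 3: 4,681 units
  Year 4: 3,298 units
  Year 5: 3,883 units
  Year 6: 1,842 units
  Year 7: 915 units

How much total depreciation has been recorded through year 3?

Depreciable base = $492,688 − $47,800 = $444,888.
Rate = $444,888 / 18,537 units = $24 per unit.
Year 1: 2,174 × $24 = $52,176. Book value $440,512.
Year 2: 1,744 × $24 = $41,856. Book value $398,656.
Year 3: 4,681 × $24 = $112,344. Book value $286,312.
Accumulated through year 3 = $492,688 − $286,312 = $206,376.

$206,376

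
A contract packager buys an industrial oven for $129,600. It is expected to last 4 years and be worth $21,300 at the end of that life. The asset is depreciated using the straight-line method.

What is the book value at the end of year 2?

Depreciable base = $129,600 − $21,300 = $108,300.
Annual expense = $108,300 / 4 = $27,075.
End of year 1: book value $102,525.
End of year 2: book value $75,450.

$75,450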